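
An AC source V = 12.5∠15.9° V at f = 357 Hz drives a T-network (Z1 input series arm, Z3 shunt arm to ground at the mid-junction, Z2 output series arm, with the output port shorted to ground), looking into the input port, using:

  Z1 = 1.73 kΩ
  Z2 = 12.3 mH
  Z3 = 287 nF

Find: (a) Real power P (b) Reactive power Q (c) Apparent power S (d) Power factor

Step 1 — Angular frequency: ω = 2π·f = 2π·357 = 2243 rad/s.
Step 2 — Component impedances:
  Z1: Z = R = 1730 Ω
  Z2: Z = jωL = j·2243·0.0123 = 0 + j27.59 Ω
  Z3: Z = 1/(jωC) = -j/(ω·C) = 0 - j1553 Ω
Step 3 — With the output port shorted to ground, the output series arm Z2 runs from the junction to ground; the shunt arm Z3 also runs from the junction to ground. They appear in parallel: Z3 || Z2 = 0 + j28.09 Ω.
Step 4 — Series with input arm Z1: Z_in = Z1 + (Z3 || Z2) = 1730 + j28.09 Ω = 1730∠0.9° Ω.
Step 5 — Source phasor: V = 12.5∠15.9° V = 12.02 + j3.424 V.
Step 6 — Current: I = V / Z = 0.006979 + j0.001866 A = 0.007224∠15.0° A.
Step 7 — Complex power: S = V·I* = 0.09029 + j0.001466 VA.
Step 8 — Real power: P = Re(S) = 0.09029 W.
Step 9 — Reactive power: Q = Im(S) = 0.001466 VAR.
Step 10 — Apparent power: |S| = 0.09031 VA.
Step 11 — Power factor: PF = P/|S| = 0.9999 (lagging).

(a) P = 0.09029 W  (b) Q = 0.001466 VAR  (c) S = 0.09031 VA  (d) PF = 0.9999 (lagging)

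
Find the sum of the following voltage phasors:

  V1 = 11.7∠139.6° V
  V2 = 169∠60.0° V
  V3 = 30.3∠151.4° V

Step 1 — Convert each phasor to rectangular form:
  V1 = 11.7·(cos(139.6°) + j·sin(139.6°)) = -8.91 + j7.583 V
  V2 = 169·(cos(60.0°) + j·sin(60.0°)) = 84.5 + j146.4 V
  V3 = 30.3·(cos(151.4°) + j·sin(151.4°)) = -26.6 + j14.5 V
Step 2 — Sum components: V_total = 48.99 + j168.4 V.
Step 3 — Convert to polar: |V_total| = 175.4 V, ∠V_total = 73.8°.

V_total = 175.4∠73.8° V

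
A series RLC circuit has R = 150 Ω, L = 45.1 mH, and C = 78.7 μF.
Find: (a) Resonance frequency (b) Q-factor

Step 1 — Resonance condition Im(Z)=0 gives ω₀ = 1/√(LC).
Step 2 — ω₀ = 1/√(0.0451·7.87e-05) = 530.8 rad/s.
Step 3 — f₀ = ω₀/(2π) = 84.48 Hz.
Step 4 — Series Q: Q = ω₀L/R = 530.8·0.0451/150 = 0.1596.

(a) f₀ = 84.48 Hz  (b) Q = 0.1596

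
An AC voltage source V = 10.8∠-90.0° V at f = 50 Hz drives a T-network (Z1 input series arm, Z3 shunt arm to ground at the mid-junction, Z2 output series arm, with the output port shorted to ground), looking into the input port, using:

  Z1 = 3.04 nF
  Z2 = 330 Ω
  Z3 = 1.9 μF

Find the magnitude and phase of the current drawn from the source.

Step 1 — Angular frequency: ω = 2π·f = 2π·50 = 314.2 rad/s.
Step 2 — Component impedances:
  Z1: Z = 1/(jωC) = -j/(ω·C) = 0 - j1.047e+06 Ω
  Z2: Z = R = 330 Ω
  Z3: Z = 1/(jωC) = -j/(ω·C) = 0 - j1675 Ω
Step 3 — With the output port shorted to ground, the output series arm Z2 runs from the junction to ground; the shunt arm Z3 also runs from the junction to ground. They appear in parallel: Z3 || Z2 = 317.7 - j62.57 Ω.
Step 4 — Series with input arm Z1: Z_in = Z1 + (Z3 || Z2) = 317.7 - j1.047e+06 Ω = 1.047e+06∠-90.0° Ω.
Step 5 — Source phasor: V = 10.8∠-90.0° V = 0 - j10.8 V.
Step 6 — Ohm's law: I = V / Z_total = (0 - j10.8) / (317.7 - j1.047e+06) = 1.031e-05 - j3.129e-09 A.
Step 7 — Convert to polar: |I| = 1.031e-05 A, ∠I = -0.0°.

I = 1.031e-05∠-0.0° A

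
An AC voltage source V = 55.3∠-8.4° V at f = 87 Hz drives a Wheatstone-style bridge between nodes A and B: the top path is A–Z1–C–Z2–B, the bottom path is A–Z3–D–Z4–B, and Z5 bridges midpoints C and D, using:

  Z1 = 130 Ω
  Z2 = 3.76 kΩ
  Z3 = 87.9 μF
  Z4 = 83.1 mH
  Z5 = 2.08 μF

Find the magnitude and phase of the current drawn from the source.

Step 1 — Angular frequency: ω = 2π·f = 2π·87 = 546.6 rad/s.
Step 2 — Component impedances:
  Z1: Z = R = 130 Ω
  Z2: Z = R = 3760 Ω
  Z3: Z = 1/(jωC) = -j/(ω·C) = 0 - j20.81 Ω
  Z4: Z = jωL = j·546.6·0.0831 = 0 + j45.43 Ω
  Z5: Z = 1/(jωC) = -j/(ω·C) = 0 - j879.5 Ω
Step 3 — Bridge requires nodal analysis (the Z5 bridge couples midpoints C and D, so the two paths cannot be reduced to a simple series/parallel combination). Setting node B to ground and injecting 1 A at node A, the 3-node admittance system at A, C, D solves to V_A = Z_AB = 0.2336 + j25.12 Ω = 25.12∠89.5° Ω.
Step 4 — Source phasor: V = 55.3∠-8.4° V = 54.71 - j8.078 V.
Step 5 — Ohm's law: I = V / Z_total = (54.71 - j8.078) / (0.2336 + j25.12) = -0.3013 - j2.18 A.
Step 6 — Convert to polar: |I| = 2.201 A, ∠I = -97.9°.

I = 2.201∠-97.9° A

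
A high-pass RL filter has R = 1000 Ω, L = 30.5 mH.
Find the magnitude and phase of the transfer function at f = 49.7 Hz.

Step 1 — Angular frequency: ω = 2π·49.7 = 312.3 rad/s.
Step 2 — Transfer function: H(jω) = jωL/(R + jωL).
Step 3 — Numerator jωL = j·9.524; denominator R + jωL = 1000 + j9.524.
Step 4 — H = 9.071e-05 + j0.009524.
Step 5 — Magnitude: |H| = 0.009524 (-40.4 dB); phase: φ = 89.5°.

|H| = 0.009524 (-40.4 dB), φ = 89.5°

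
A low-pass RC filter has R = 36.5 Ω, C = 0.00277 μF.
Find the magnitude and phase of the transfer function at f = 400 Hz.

Step 1 — Angular frequency: ω = 2π·400 = 2513 rad/s.
Step 2 — Transfer function: H(jω) = 1/(1 + jωRC).
Step 3 — Denominator: 1 + jωRC = 1 + j·2513·36.5·2.77e-09 = 1 + j0.0002541.
Step 4 — H = 1 - j0.0002541.
Step 5 — Magnitude: |H| = 1 (-0.0 dB); phase: φ = -0.0°.

|H| = 1 (-0.0 dB), φ = -0.0°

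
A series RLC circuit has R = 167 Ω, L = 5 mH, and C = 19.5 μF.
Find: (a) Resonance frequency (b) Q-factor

Step 1 — Resonance condition Im(Z)=0 gives ω₀ = 1/√(LC).
Step 2 — ω₀ = 1/√(0.005·1.95e-05) = 3203 rad/s.
Step 3 — f₀ = ω₀/(2π) = 509.7 Hz.
Step 4 — Series Q: Q = ω₀L/R = 3203·0.005/167 = 0.09589.

(a) f₀ = 509.7 Hz  (b) Q = 0.09589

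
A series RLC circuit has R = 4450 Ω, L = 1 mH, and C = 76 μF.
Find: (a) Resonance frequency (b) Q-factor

Step 1 — Resonance condition Im(Z)=0 gives ω₀ = 1/√(LC).
Step 2 — ω₀ = 1/√(0.001·7.6e-05) = 3627 rad/s.
Step 3 — f₀ = ω₀/(2π) = 577.3 Hz.
Step 4 — Series Q: Q = ω₀L/R = 3627·0.001/4450 = 0.0008151.

(a) f₀ = 577.3 Hz  (b) Q = 0.0008151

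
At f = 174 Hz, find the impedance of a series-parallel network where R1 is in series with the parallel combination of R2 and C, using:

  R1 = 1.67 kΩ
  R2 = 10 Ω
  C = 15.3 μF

Step 1 — Angular frequency: ω = 2π·f = 2π·174 = 1093 rad/s.
Step 2 — Component impedances:
  R1: Z = R = 1670 Ω
  R2: Z = R = 10 Ω
  C: Z = 1/(jωC) = -j/(ω·C) = 0 - j59.78 Ω
Step 3 — Parallel branch: R2 || C = 1/(1/R2 + 1/C) = 9.728 - j1.627 Ω.
Step 4 — Series with R1: Z_total = R1 + (R2 || C) = 1680 - j1.627 Ω = 1680∠-0.1° Ω.

Z = 1680 - j1.627 Ω = 1680∠-0.1° Ω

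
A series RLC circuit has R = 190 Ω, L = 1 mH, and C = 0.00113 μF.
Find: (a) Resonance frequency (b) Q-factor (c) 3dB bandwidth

Step 1 — Resonance condition Im(Z)=0 gives ω₀ = 1/√(LC).
Step 2 — ω₀ = 1/√(0.001·1.13e-09) = 9.407e+05 rad/s.
Step 3 — f₀ = ω₀/(2π) = 1.497e+05 Hz.
Step 4 — Series Q: Q = ω₀L/R = 9.407e+05·0.001/190 = 4.951.
Step 5 — 3dB bandwidth: Δω = ω₀/Q = 1.9e+05 rad/s; BW = Δω/(2π) = 3.024e+04 Hz.

(a) f₀ = 1.497e+05 Hz  (b) Q = 4.951  (c) BW = 3.024e+04 Hz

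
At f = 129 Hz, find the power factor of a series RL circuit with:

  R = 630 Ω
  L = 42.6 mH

Step 1 — Angular frequency: ω = 2π·f = 2π·129 = 810.5 rad/s.
Step 2 — Component impedances:
  R: Z = R = 630 Ω
  L: Z = jωL = j·810.5·0.0426 = 0 + j34.53 Ω
Step 3 — Series combination: Z_total = R + L = 630 + j34.53 Ω = 630.9∠3.1° Ω.
Step 4 — Power factor: PF = cos(φ) = Re(Z)/|Z| = 630/630.95 = 0.9985.
Step 5 — Type: Im(Z) = 34.53 ⇒ lagging (phase φ = 3.1°).

PF = 0.9985 (lagging, φ = 3.1°)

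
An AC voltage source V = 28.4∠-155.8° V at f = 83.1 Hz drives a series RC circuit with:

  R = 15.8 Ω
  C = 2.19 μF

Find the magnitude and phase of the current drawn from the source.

Step 1 — Angular frequency: ω = 2π·f = 2π·83.1 = 522.1 rad/s.
Step 2 — Component impedances:
  R: Z = R = 15.8 Ω
  C: Z = 1/(jωC) = -j/(ω·C) = 0 - j874.5 Ω
Step 3 — Series combination: Z_total = R + C = 15.8 - j874.5 Ω = 874.7∠-89.0° Ω.
Step 4 — Source phasor: V = 28.4∠-155.8° V = -25.9 - j11.64 V.
Step 5 — Ohm's law: I = V / Z_total = (-25.9 - j11.64) / (15.8 - j874.5) = 0.01277 - j0.02985 A.
Step 6 — Convert to polar: |I| = 0.03247 A, ∠I = -66.8°.

I = 0.03247∠-66.8° A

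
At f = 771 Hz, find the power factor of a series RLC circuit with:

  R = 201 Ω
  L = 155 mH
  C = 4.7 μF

Step 1 — Angular frequency: ω = 2π·f = 2π·771 = 4844 rad/s.
Step 2 — Component impedances:
  R: Z = R = 201 Ω
  L: Z = jωL = j·4844·0.155 = 0 + j750.9 Ω
  C: Z = 1/(jωC) = -j/(ω·C) = 0 - j43.92 Ω
Step 3 — Series combination: Z_total = R + L + C = 201 + j707 Ω = 735∠74.1° Ω.
Step 4 — Power factor: PF = cos(φ) = Re(Z)/|Z| = 201/735 = 0.2735.
Step 5 — Type: Im(Z) = 707 ⇒ lagging (phase φ = 74.1°).

PF = 0.2735 (lagging, φ = 74.1°)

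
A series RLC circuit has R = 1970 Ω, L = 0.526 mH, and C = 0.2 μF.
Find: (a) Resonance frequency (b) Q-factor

Step 1 — Resonance condition Im(Z)=0 gives ω₀ = 1/√(LC).
Step 2 — ω₀ = 1/√(0.000526·2e-07) = 9.75e+04 rad/s.
Step 3 — f₀ = ω₀/(2π) = 1.552e+04 Hz.
Step 4 — Series Q: Q = ω₀L/R = 9.75e+04·0.000526/1970 = 0.02603.

(a) f₀ = 1.552e+04 Hz  (b) Q = 0.02603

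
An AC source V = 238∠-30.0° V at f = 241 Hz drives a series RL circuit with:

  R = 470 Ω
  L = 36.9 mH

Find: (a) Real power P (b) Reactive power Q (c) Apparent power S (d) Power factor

Step 1 — Angular frequency: ω = 2π·f = 2π·241 = 1514 rad/s.
Step 2 — Component impedances:
  R: Z = R = 470 Ω
  L: Z = jωL = j·1514·0.0369 = 0 + j55.88 Ω
Step 3 — Series combination: Z_total = R + L = 470 + j55.88 Ω = 473.3∠6.8° Ω.
Step 4 — Source phasor: V = 238∠-30.0° V = 206.1 - j119 V.
Step 5 — Current: I = V / Z = 0.4027 - j0.3011 A = 0.5028∠-36.8° A.
Step 6 — Complex power: S = V·I* = 118.8 + j14.13 VA.
Step 7 — Real power: P = Re(S) = 118.8 W.
Step 8 — Reactive power: Q = Im(S) = 14.13 VAR.
Step 9 — Apparent power: |S| = 119.7 VA.
Step 10 — Power factor: PF = P/|S| = 0.993 (lagging).

(a) P = 118.8 W  (b) Q = 14.13 VAR  (c) S = 119.7 VA  (d) PF = 0.993 (lagging)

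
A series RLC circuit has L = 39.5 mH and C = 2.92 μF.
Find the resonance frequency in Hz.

Step 1 — Resonance condition Im(Z)=0 gives ω₀ = 1/√(LC).
Step 2 — ω₀ = 1/√(0.0395·2.92e-06) = 2944 rad/s.
Step 3 — f₀ = ω₀/(2π) = 468.6 Hz.

f₀ = 468.6 Hz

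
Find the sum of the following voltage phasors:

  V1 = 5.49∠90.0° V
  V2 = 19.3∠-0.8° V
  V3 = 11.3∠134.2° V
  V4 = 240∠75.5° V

Step 1 — Convert each phasor to rectangular form:
  V1 = 5.49·(cos(90.0°) + j·sin(90.0°)) = 0 + j5.49 V
  V2 = 19.3·(cos(-0.8°) + j·sin(-0.8°)) = 19.3 - j0.2695 V
  V3 = 11.3·(cos(134.2°) + j·sin(134.2°)) = -7.878 + j8.101 V
  V4 = 240·(cos(75.5°) + j·sin(75.5°)) = 60.09 + j232.4 V
Step 2 — Sum components: V_total = 71.51 + j245.7 V.
Step 3 — Convert to polar: |V_total| = 255.9 V, ∠V_total = 73.8°.

V_total = 255.9∠73.8° V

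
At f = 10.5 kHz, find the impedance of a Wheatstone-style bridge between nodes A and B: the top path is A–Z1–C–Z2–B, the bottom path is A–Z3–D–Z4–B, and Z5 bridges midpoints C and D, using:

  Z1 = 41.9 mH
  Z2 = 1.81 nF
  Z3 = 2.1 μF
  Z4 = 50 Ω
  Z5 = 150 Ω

Step 1 — Angular frequency: ω = 2π·f = 2π·1.05e+04 = 6.597e+04 rad/s.
Step 2 — Component impedances:
  Z1: Z = jωL = j·6.597e+04·0.0419 = 0 + j2764 Ω
  Z2: Z = 1/(jωC) = -j/(ω·C) = 0 - j8374 Ω
  Z3: Z = 1/(jωC) = -j/(ω·C) = 0 - j7.218 Ω
  Z4: Z = R = 50 Ω
  Z5: Z = R = 150 Ω
Step 3 — Bridge requires nodal analysis (the Z5 bridge couples midpoints C and D, so the two paths cannot be reduced to a simple series/parallel combination). Setting node B to ground and injecting 1 A at node A, the 3-node admittance system at A, C, D solves to V_A = Z_AB = 49.99 - j7.531 Ω = 50.56∠-8.6° Ω.

Z = 49.99 - j7.531 Ω = 50.56∠-8.6° Ω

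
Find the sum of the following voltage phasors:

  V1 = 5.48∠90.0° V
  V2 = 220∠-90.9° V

Step 1 — Convert each phasor to rectangular form:
  V1 = 5.48·(cos(90.0°) + j·sin(90.0°)) = 0 + j5.48 V
  V2 = 220·(cos(-90.9°) + j·sin(-90.9°)) = -3.456 - j220 V
Step 2 — Sum components: V_total = -3.456 - j214.5 V.
Step 3 — Convert to polar: |V_total| = 214.5 V, ∠V_total = -90.9°.

V_total = 214.5∠-90.9° V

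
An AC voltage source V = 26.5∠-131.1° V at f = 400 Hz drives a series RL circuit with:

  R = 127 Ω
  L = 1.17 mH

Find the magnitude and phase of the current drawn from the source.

Step 1 — Angular frequency: ω = 2π·f = 2π·400 = 2513 rad/s.
Step 2 — Component impedances:
  R: Z = R = 127 Ω
  L: Z = jωL = j·2513·0.00117 = 0 + j2.941 Ω
Step 3 — Series combination: Z_total = R + L = 127 + j2.941 Ω = 127∠1.3° Ω.
Step 4 — Source phasor: V = 26.5∠-131.1° V = -17.42 - j19.97 V.
Step 5 — Ohm's law: I = V / Z_total = (-17.42 - j19.97) / (127 + j2.941) = -0.1407 - j0.154 A.
Step 6 — Convert to polar: |I| = 0.2086 A, ∠I = -132.4°.

I = 0.2086∠-132.4° A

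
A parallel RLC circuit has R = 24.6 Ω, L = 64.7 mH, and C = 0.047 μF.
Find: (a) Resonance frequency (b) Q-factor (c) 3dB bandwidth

Step 1 — Resonance: ω₀ = 1/√(LC) = 1/√(0.0647·4.7e-08) = 1.813e+04 rad/s.
Step 2 — f₀ = ω₀/(2π) = 2886 Hz.
Step 3 — Parallel Q: Q = R/(ω₀L) = 24.6/(1.813e+04·0.0647) = 0.02097.
Step 4 — Bandwidth: Δω = ω₀/Q = 8.649e+05 rad/s; BW = Δω/(2π) = 1.377e+05 Hz.

(a) f₀ = 2886 Hz  (b) Q = 0.02097  (c) BW = 1.377e+05 Hz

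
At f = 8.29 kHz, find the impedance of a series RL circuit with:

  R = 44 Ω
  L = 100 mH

Step 1 — Angular frequency: ω = 2π·f = 2π·8290 = 5.209e+04 rad/s.
Step 2 — Component impedances:
  R: Z = R = 44 Ω
  L: Z = jωL = j·5.209e+04·0.1 = 0 + j5209 Ω
Step 3 — Series combination: Z_total = R + L = 44 + j5209 Ω = 5209∠89.5° Ω.

Z = 44 + j5209 Ω = 5209∠89.5° Ω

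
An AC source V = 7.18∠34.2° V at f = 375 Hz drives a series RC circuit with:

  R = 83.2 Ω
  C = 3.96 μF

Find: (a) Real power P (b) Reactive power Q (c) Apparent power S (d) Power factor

Step 1 — Angular frequency: ω = 2π·f = 2π·375 = 2356 rad/s.
Step 2 — Component impedances:
  R: Z = R = 83.2 Ω
  C: Z = 1/(jωC) = -j/(ω·C) = 0 - j107.2 Ω
Step 3 — Series combination: Z_total = R + C = 83.2 - j107.2 Ω = 135.7∠-52.2° Ω.
Step 4 — Source phasor: V = 7.18∠34.2° V = 5.938 + j4.036 V.
Step 5 — Current: I = V / Z = 0.003343 + j0.05281 A = 0.05292∠86.4° A.
Step 6 — Complex power: S = V·I* = 0.233 - j0.3001 VA.
Step 7 — Real power: P = Re(S) = 0.233 W.
Step 8 — Reactive power: Q = Im(S) = -0.3001 VAR.
Step 9 — Apparent power: |S| = 0.38 VA.
Step 10 — Power factor: PF = P/|S| = 0.6132 (leading).

(a) P = 0.233 W  (b) Q = -0.3001 VAR  (c) S = 0.38 VA  (d) PF = 0.6132 (leading)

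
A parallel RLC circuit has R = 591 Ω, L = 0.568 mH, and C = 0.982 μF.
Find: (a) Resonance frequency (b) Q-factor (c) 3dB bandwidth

Step 1 — Resonance: ω₀ = 1/√(LC) = 1/√(0.000568·9.82e-07) = 4.234e+04 rad/s.
Step 2 — f₀ = ω₀/(2π) = 6739 Hz.
Step 3 — Parallel Q: Q = R/(ω₀L) = 591/(4.234e+04·0.000568) = 24.57.
Step 4 — Bandwidth: Δω = ω₀/Q = 1723 rad/s; BW = Δω/(2π) = 274.2 Hz.

(a) f₀ = 6739 Hz  (b) Q = 24.57  (c) BW = 274.2 Hz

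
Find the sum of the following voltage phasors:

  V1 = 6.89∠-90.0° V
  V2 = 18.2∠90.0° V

Step 1 — Convert each phasor to rectangular form:
  V1 = 6.89·(cos(-90.0°) + j·sin(-90.0°)) = 0 - j6.89 V
  V2 = 18.2·(cos(90.0°) + j·sin(90.0°)) = 0 + j18.2 V
Step 2 — Sum components: V_total = 0 + j11.31 V.
Step 3 — Convert to polar: |V_total| = 11.31 V, ∠V_total = 90.0°.

V_total = 11.31∠90.0° V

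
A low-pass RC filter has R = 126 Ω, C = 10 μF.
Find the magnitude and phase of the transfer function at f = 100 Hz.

Step 1 — Angular frequency: ω = 2π·100 = 628.3 rad/s.
Step 2 — Transfer function: H(jω) = 1/(1 + jωRC).
Step 3 — Denominator: 1 + jωRC = 1 + j·628.3·126·1e-05 = 1 + j0.7917.
Step 4 — H = 0.6147 - j0.4867.
Step 5 — Magnitude: |H| = 0.784 (-2.1 dB); phase: φ = -38.4°.

|H| = 0.784 (-2.1 dB), φ = -38.4°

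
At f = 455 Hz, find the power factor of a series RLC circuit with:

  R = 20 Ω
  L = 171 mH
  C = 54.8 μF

Step 1 — Angular frequency: ω = 2π·f = 2π·455 = 2859 rad/s.
Step 2 — Component impedances:
  R: Z = R = 20 Ω
  L: Z = jωL = j·2859·0.171 = 0 + j488.9 Ω
  C: Z = 1/(jωC) = -j/(ω·C) = 0 - j6.383 Ω
Step 3 — Series combination: Z_total = R + L + C = 20 + j482.5 Ω = 482.9∠87.6° Ω.
Step 4 — Power factor: PF = cos(φ) = Re(Z)/|Z| = 20/482.9 = 0.04142.
Step 5 — Type: Im(Z) = 482.5 ⇒ lagging (phase φ = 87.6°).

PF = 0.04142 (lagging, φ = 87.6°)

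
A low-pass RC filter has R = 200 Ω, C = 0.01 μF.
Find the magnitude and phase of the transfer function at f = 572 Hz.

Step 1 — Angular frequency: ω = 2π·572 = 3594 rad/s.
Step 2 — Transfer function: H(jω) = 1/(1 + jωRC).
Step 3 — Denominator: 1 + jωRC = 1 + j·3594·200·1e-08 = 1 + j0.007188.
Step 4 — H = 0.9999 - j0.007188.
Step 5 — Magnitude: |H| = 1 (-0.0 dB); phase: φ = -0.4°.

|H| = 1 (-0.0 dB), φ = -0.4°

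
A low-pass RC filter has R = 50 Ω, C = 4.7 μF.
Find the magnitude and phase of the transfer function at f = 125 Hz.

Step 1 — Angular frequency: ω = 2π·125 = 785.4 rad/s.
Step 2 — Transfer function: H(jω) = 1/(1 + jωRC).
Step 3 — Denominator: 1 + jωRC = 1 + j·785.4·50·4.7e-06 = 1 + j0.1846.
Step 4 — H = 0.9671 - j0.1785.
Step 5 — Magnitude: |H| = 0.9834 (-0.1 dB); phase: φ = -10.5°.

|H| = 0.9834 (-0.1 dB), φ = -10.5°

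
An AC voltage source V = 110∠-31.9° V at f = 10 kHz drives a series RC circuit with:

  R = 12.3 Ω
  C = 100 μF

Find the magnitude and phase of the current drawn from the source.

Step 1 — Angular frequency: ω = 2π·f = 2π·1e+04 = 6.283e+04 rad/s.
Step 2 — Component impedances:
  R: Z = R = 12.3 Ω
  C: Z = 1/(jωC) = -j/(ω·C) = 0 - j0.1592 Ω
Step 3 — Series combination: Z_total = R + C = 12.3 - j0.1592 Ω = 12.3∠-0.7° Ω.
Step 4 — Source phasor: V = 110∠-31.9° V = 93.39 - j58.13 V.
Step 5 — Ohm's law: I = V / Z_total = (93.39 - j58.13) / (12.3 - j0.1592) = 7.652 - j4.627 A.
Step 6 — Convert to polar: |I| = 8.942 A, ∠I = -31.2°.

I = 8.942∠-31.2° A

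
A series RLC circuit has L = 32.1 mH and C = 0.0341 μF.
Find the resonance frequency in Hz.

Step 1 — Resonance condition Im(Z)=0 gives ω₀ = 1/√(LC).
Step 2 — ω₀ = 1/√(0.0321·3.41e-08) = 3.023e+04 rad/s.
Step 3 — f₀ = ω₀/(2π) = 4811 Hz.

f₀ = 4811 Hz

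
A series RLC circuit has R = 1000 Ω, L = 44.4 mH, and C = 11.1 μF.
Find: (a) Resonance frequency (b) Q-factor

Step 1 — Resonance condition Im(Z)=0 gives ω₀ = 1/√(LC).
Step 2 — ω₀ = 1/√(0.0444·1.11e-05) = 1424 rad/s.
Step 3 — f₀ = ω₀/(2π) = 226.7 Hz.
Step 4 — Series Q: Q = ω₀L/R = 1424·0.0444/1000 = 0.06325.

(a) f₀ = 226.7 Hz  (b) Q = 0.06325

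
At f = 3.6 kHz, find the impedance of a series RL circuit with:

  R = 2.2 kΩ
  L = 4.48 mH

Step 1 — Angular frequency: ω = 2π·f = 2π·3600 = 2.262e+04 rad/s.
Step 2 — Component impedances:
  R: Z = R = 2200 Ω
  L: Z = jωL = j·2.262e+04·0.00448 = 0 + j101.3 Ω
Step 3 — Series combination: Z_total = R + L = 2200 + j101.3 Ω = 2202∠2.6° Ω.

Z = 2200 + j101.3 Ω = 2202∠2.6° Ω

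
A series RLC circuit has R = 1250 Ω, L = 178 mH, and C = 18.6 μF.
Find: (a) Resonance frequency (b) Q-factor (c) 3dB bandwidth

Step 1 — Resonance: ω₀ = 1/√(LC) = 1/√(0.178·1.86e-05) = 549.6 rad/s.
Step 2 — f₀ = ω₀/(2π) = 87.47 Hz.
Step 3 — Series Q: Q = ω₀L/R = 549.6·0.178/1250 = 0.07826.
Step 4 — Bandwidth: Δω = ω₀/Q = 7022 rad/s; BW = Δω/(2π) = 1118 Hz.

(a) f₀ = 87.47 Hz  (b) Q = 0.07826  (c) BW = 1118 Hz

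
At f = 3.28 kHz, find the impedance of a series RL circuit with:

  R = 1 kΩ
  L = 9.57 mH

Step 1 — Angular frequency: ω = 2π·f = 2π·3280 = 2.061e+04 rad/s.
Step 2 — Component impedances:
  R: Z = R = 1000 Ω
  L: Z = jωL = j·2.061e+04·0.00957 = 0 + j197.2 Ω
Step 3 — Series combination: Z_total = R + L = 1000 + j197.2 Ω = 1019∠11.2° Ω.

Z = 1000 + j197.2 Ω = 1019∠11.2° Ω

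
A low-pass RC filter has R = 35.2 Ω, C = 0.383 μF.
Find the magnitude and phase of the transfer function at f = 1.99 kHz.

Step 1 — Angular frequency: ω = 2π·1990 = 1.25e+04 rad/s.
Step 2 — Transfer function: H(jω) = 1/(1 + jωRC).
Step 3 — Denominator: 1 + jωRC = 1 + j·1.25e+04·35.2·3.83e-07 = 1 + j0.1686.
Step 4 — H = 0.9724 - j0.1639.
Step 5 — Magnitude: |H| = 0.9861 (-0.1 dB); phase: φ = -9.6°.

|H| = 0.9861 (-0.1 dB), φ = -9.6°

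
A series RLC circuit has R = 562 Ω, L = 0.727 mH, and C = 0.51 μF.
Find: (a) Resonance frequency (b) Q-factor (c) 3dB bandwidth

Step 1 — Resonance condition Im(Z)=0 gives ω₀ = 1/√(LC).
Step 2 — ω₀ = 1/√(0.000727·5.1e-07) = 5.193e+04 rad/s.
Step 3 — f₀ = ω₀/(2π) = 8265 Hz.
Step 4 — Series Q: Q = ω₀L/R = 5.193e+04·0.000727/562 = 0.06718.
Step 5 — 3dB bandwidth: Δω = ω₀/Q = 7.73e+05 rad/s; BW = Δω/(2π) = 1.23e+05 Hz.

(a) f₀ = 8265 Hz  (b) Q = 0.06718  (c) BW = 1.23e+05 Hz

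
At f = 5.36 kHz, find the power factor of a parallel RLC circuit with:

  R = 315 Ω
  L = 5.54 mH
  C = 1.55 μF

Step 1 — Angular frequency: ω = 2π·f = 2π·5360 = 3.368e+04 rad/s.
Step 2 — Component impedances:
  R: Z = R = 315 Ω
  L: Z = jωL = j·3.368e+04·0.00554 = 0 + j186.6 Ω
  C: Z = 1/(jωC) = -j/(ω·C) = 0 - j19.16 Ω
Step 3 — Parallel combination: 1/Z_total = 1/R + 1/L + 1/C; Z_total = 1.44 - j21.25 Ω = 21.3∠-86.1° Ω.
Step 4 — Power factor: PF = cos(φ) = Re(Z)/|Z| = 1.4403/21.3 = 0.06762.
Step 5 — Type: Im(Z) = -21.25 ⇒ leading (phase φ = -86.1°).

PF = 0.06762 (leading, φ = -86.1°)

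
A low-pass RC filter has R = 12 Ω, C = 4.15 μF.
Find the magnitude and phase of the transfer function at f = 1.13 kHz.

Step 1 — Angular frequency: ω = 2π·1130 = 7100 rad/s.
Step 2 — Transfer function: H(jω) = 1/(1 + jωRC).
Step 3 — Denominator: 1 + jωRC = 1 + j·7100·12·4.15e-06 = 1 + j0.3536.
Step 4 — H = 0.8889 - j0.3143.
Step 5 — Magnitude: |H| = 0.9428 (-0.5 dB); phase: φ = -19.5°.

|H| = 0.9428 (-0.5 dB), φ = -19.5°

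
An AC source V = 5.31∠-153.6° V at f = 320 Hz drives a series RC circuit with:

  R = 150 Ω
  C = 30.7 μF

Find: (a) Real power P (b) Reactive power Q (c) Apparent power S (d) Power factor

Step 1 — Angular frequency: ω = 2π·f = 2π·320 = 2011 rad/s.
Step 2 — Component impedances:
  R: Z = R = 150 Ω
  C: Z = 1/(jωC) = -j/(ω·C) = 0 - j16.2 Ω
Step 3 — Series combination: Z_total = R + C = 150 - j16.2 Ω = 150.9∠-6.2° Ω.
Step 4 — Source phasor: V = 5.31∠-153.6° V = -4.756 - j2.361 V.
Step 5 — Current: I = V / Z = -0.02966 - j0.01894 A = 0.0352∠-147.4° A.
Step 6 — Complex power: S = V·I* = 0.1858 - j0.02007 VA.
Step 7 — Real power: P = Re(S) = 0.1858 W.
Step 8 — Reactive power: Q = Im(S) = -0.02007 VAR.
Step 9 — Apparent power: |S| = 0.1869 VA.
Step 10 — Power factor: PF = P/|S| = 0.9942 (leading).

(a) P = 0.1858 W  (b) Q = -0.02007 VAR  (c) S = 0.1869 VA  (d) PF = 0.9942 (leading)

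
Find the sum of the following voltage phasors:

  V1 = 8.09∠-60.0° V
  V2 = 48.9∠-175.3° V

Step 1 — Convert each phasor to rectangular form:
  V1 = 8.09·(cos(-60.0°) + j·sin(-60.0°)) = 4.045 - j7.006 V
  V2 = 48.9·(cos(-175.3°) + j·sin(-175.3°)) = -48.74 - j4.007 V
Step 2 — Sum components: V_total = -44.69 - j11.01 V.
Step 3 — Convert to polar: |V_total| = 46.03 V, ∠V_total = -166.2°.

V_total = 46.03∠-166.2° V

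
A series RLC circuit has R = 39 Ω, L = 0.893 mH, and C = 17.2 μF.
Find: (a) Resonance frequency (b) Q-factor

Step 1 — Resonance condition Im(Z)=0 gives ω₀ = 1/√(LC).
Step 2 — ω₀ = 1/√(0.000893·1.72e-05) = 8069 rad/s.
Step 3 — f₀ = ω₀/(2π) = 1284 Hz.
Step 4 — Series Q: Q = ω₀L/R = 8069·0.000893/39 = 0.1848.

(a) f₀ = 1284 Hz  (b) Q = 0.1848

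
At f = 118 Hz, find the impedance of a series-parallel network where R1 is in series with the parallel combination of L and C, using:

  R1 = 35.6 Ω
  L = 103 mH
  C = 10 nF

Step 1 — Angular frequency: ω = 2π·f = 2π·118 = 741.4 rad/s.
Step 2 — Component impedances:
  R1: Z = R = 35.6 Ω
  L: Z = jωL = j·741.4·0.103 = 0 + j76.37 Ω
  C: Z = 1/(jωC) = -j/(ω·C) = 0 - j1.349e+05 Ω
Step 3 — Parallel branch: L || C = 1/(1/L + 1/C) = 0 + j76.41 Ω.
Step 4 — Series with R1: Z_total = R1 + (L || C) = 35.6 + j76.41 Ω = 84.3∠65.0° Ω.

Z = 35.6 + j76.41 Ω = 84.3∠65.0° Ω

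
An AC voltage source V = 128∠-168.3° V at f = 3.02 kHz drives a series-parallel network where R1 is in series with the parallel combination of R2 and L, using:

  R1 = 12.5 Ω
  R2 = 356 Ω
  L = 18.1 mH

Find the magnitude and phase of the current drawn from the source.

Step 1 — Angular frequency: ω = 2π·f = 2π·3020 = 1.898e+04 rad/s.
Step 2 — Component impedances:
  R1: Z = R = 12.5 Ω
  R2: Z = R = 356 Ω
  L: Z = jωL = j·1.898e+04·0.0181 = 0 + j343.5 Ω
Step 3 — Parallel branch: R2 || L = 1/(1/R2 + 1/L) = 171.6 + j177.9 Ω.
Step 4 — Series with R1: Z_total = R1 + (R2 || L) = 184.1 + j177.9 Ω = 256∠44.0° Ω.
Step 5 — Source phasor: V = 128∠-168.3° V = -125.3 - j25.96 V.
Step 6 — Ohm's law: I = V / Z_total = (-125.3 - j25.96) / (184.1 + j177.9) = -0.4225 + j0.2673 A.
Step 7 — Convert to polar: |I| = 0.5 A, ∠I = 147.7°.

I = 0.5∠147.7° A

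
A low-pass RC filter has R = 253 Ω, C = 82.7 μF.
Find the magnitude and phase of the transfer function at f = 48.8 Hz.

Step 1 — Angular frequency: ω = 2π·48.8 = 306.6 rad/s.
Step 2 — Transfer function: H(jω) = 1/(1 + jωRC).
Step 3 — Denominator: 1 + jωRC = 1 + j·306.6·253·8.27e-05 = 1 + j6.415.
Step 4 — H = 0.02372 - j0.1522.
Step 5 — Magnitude: |H| = 0.154 (-16.2 dB); phase: φ = -81.1°.

|H| = 0.154 (-16.2 dB), φ = -81.1°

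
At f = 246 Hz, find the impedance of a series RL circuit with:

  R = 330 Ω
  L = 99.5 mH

Step 1 — Angular frequency: ω = 2π·f = 2π·246 = 1546 rad/s.
Step 2 — Component impedances:
  R: Z = R = 330 Ω
  L: Z = jωL = j·1546·0.0995 = 0 + j153.8 Ω
Step 3 — Series combination: Z_total = R + L = 330 + j153.8 Ω = 364.1∠25.0° Ω.

Z = 330 + j153.8 Ω = 364.1∠25.0° Ω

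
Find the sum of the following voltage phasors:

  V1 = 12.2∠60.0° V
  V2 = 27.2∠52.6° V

Step 1 — Convert each phasor to rectangular form:
  V1 = 12.2·(cos(60.0°) + j·sin(60.0°)) = 6.1 + j10.57 V
  V2 = 27.2·(cos(52.6°) + j·sin(52.6°)) = 16.52 + j21.61 V
Step 2 — Sum components: V_total = 22.62 + j32.17 V.
Step 3 — Convert to polar: |V_total| = 39.33 V, ∠V_total = 54.9°.

V_total = 39.33∠54.9° V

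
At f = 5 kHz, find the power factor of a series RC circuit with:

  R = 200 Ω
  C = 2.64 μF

Step 1 — Angular frequency: ω = 2π·f = 2π·5000 = 3.142e+04 rad/s.
Step 2 — Component impedances:
  R: Z = R = 200 Ω
  C: Z = 1/(jωC) = -j/(ω·C) = 0 - j12.06 Ω
Step 3 — Series combination: Z_total = R + C = 200 - j12.06 Ω = 200.4∠-3.4° Ω.
Step 4 — Power factor: PF = cos(φ) = Re(Z)/|Z| = 200/200.36 = 0.9982.
Step 5 — Type: Im(Z) = -12.06 ⇒ leading (phase φ = -3.4°).

PF = 0.9982 (leading, φ = -3.4°)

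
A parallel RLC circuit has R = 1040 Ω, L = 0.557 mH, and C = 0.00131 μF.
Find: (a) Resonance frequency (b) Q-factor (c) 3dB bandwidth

Step 1 — Resonance: ω₀ = 1/√(LC) = 1/√(0.000557·1.31e-09) = 1.171e+06 rad/s.
Step 2 — f₀ = ω₀/(2π) = 1.863e+05 Hz.
Step 3 — Parallel Q: Q = R/(ω₀L) = 1040/(1.171e+06·0.000557) = 1.595.
Step 4 — Bandwidth: Δω = ω₀/Q = 7.34e+05 rad/s; BW = Δω/(2π) = 1.168e+05 Hz.

(a) f₀ = 1.863e+05 Hz  (b) Q = 1.595  (c) BW = 1.168e+05 Hz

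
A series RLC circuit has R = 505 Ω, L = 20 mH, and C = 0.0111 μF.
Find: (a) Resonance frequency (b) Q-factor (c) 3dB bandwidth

Step 1 — Resonance condition Im(Z)=0 gives ω₀ = 1/√(LC).
Step 2 — ω₀ = 1/√(0.02·1.11e-08) = 6.712e+04 rad/s.
Step 3 — f₀ = ω₀/(2π) = 1.068e+04 Hz.
Step 4 — Series Q: Q = ω₀L/R = 6.712e+04·0.02/505 = 2.658.
Step 5 — 3dB bandwidth: Δω = ω₀/Q = 2.525e+04 rad/s; BW = Δω/(2π) = 4019 Hz.

(a) f₀ = 1.068e+04 Hz  (b) Q = 2.658  (c) BW = 4019 Hz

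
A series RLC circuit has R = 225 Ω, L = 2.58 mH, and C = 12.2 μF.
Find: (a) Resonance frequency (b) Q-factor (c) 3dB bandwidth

Step 1 — Resonance: ω₀ = 1/√(LC) = 1/√(0.00258·1.22e-05) = 5637 rad/s.
Step 2 — f₀ = ω₀/(2π) = 897.1 Hz.
Step 3 — Series Q: Q = ω₀L/R = 5637·0.00258/225 = 0.06463.
Step 4 — Bandwidth: Δω = ω₀/Q = 8.721e+04 rad/s; BW = Δω/(2π) = 1.388e+04 Hz.

(a) f₀ = 897.1 Hz  (b) Q = 0.06463  (c) BW = 1.388e+04 Hz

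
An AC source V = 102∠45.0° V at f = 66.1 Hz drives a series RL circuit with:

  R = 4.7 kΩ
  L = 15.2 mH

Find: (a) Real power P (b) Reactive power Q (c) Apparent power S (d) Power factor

Step 1 — Angular frequency: ω = 2π·f = 2π·66.1 = 415.3 rad/s.
Step 2 — Component impedances:
  R: Z = R = 4700 Ω
  L: Z = jωL = j·415.3·0.0152 = 0 + j6.313 Ω
Step 3 — Series combination: Z_total = R + L = 4700 + j6.313 Ω = 4700∠0.1° Ω.
Step 4 — Source phasor: V = 102∠45.0° V = 72.12 + j72.12 V.
Step 5 — Current: I = V / Z = 0.01537 + j0.01533 A = 0.0217∠44.9° A.
Step 6 — Complex power: S = V·I* = 2.214 + j0.002973 VA.
Step 7 — Real power: P = Re(S) = 2.214 W.
Step 8 — Reactive power: Q = Im(S) = 0.002973 VAR.
Step 9 — Apparent power: |S| = 2.214 VA.
Step 10 — Power factor: PF = P/|S| = 1 (lagging).

(a) P = 2.214 W  (b) Q = 0.002973 VAR  (c) S = 2.214 VA  (d) PF = 1 (lagging)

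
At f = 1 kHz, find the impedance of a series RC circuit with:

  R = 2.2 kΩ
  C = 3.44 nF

Step 1 — Angular frequency: ω = 2π·f = 2π·1000 = 6283 rad/s.
Step 2 — Component impedances:
  R: Z = R = 2200 Ω
  C: Z = 1/(jωC) = -j/(ω·C) = 0 - j4.627e+04 Ω
Step 3 — Series combination: Z_total = R + C = 2200 - j4.627e+04 Ω = 4.632e+04∠-87.3° Ω.

Z = 2200 - j4.627e+04 Ω = 4.632e+04∠-87.3° Ω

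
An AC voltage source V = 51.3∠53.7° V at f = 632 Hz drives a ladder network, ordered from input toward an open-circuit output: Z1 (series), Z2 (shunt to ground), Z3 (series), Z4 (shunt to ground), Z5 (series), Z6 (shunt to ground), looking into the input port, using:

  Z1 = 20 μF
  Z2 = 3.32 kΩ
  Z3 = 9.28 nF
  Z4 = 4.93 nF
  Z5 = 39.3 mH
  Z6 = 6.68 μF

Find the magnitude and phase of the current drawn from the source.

Step 1 — Angular frequency: ω = 2π·f = 2π·632 = 3971 rad/s.
Step 2 — Component impedances:
  Z1: Z = 1/(jωC) = -j/(ω·C) = 0 - j12.59 Ω
  Z2: Z = R = 3320 Ω
  Z3: Z = 1/(jωC) = -j/(ω·C) = 0 - j2.714e+04 Ω
  Z4: Z = 1/(jωC) = -j/(ω·C) = 0 - j5.108e+04 Ω
  Z5: Z = jωL = j·3971·0.0393 = 0 + j156.1 Ω
  Z6: Z = 1/(jωC) = -j/(ω·C) = 0 - j37.7 Ω
Step 3 — Ladder network (open output): work backward from the far end, alternating series and parallel combinations. Z_in = 3271 - j414.5 Ω = 3297∠-7.2° Ω.
Step 4 — Source phasor: V = 51.3∠53.7° V = 30.37 + j41.34 V.
Step 5 — Ohm's law: I = V / Z_total = (30.37 + j41.34) / (3271 - j414.5) = 0.007562 + j0.0136 A.
Step 6 — Convert to polar: |I| = 0.01556 A, ∠I = 60.9°.

I = 0.01556∠60.9° A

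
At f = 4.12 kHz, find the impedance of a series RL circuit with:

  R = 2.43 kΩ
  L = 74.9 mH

Step 1 — Angular frequency: ω = 2π·f = 2π·4120 = 2.589e+04 rad/s.
Step 2 — Component impedances:
  R: Z = R = 2430 Ω
  L: Z = jωL = j·2.589e+04·0.0749 = 0 + j1939 Ω
Step 3 — Series combination: Z_total = R + L = 2430 + j1939 Ω = 3109∠38.6° Ω.

Z = 2430 + j1939 Ω = 3109∠38.6° Ω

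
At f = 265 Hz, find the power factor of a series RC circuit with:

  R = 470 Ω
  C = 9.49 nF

Step 1 — Angular frequency: ω = 2π·f = 2π·265 = 1665 rad/s.
Step 2 — Component impedances:
  R: Z = R = 470 Ω
  C: Z = 1/(jωC) = -j/(ω·C) = 0 - j6.329e+04 Ω
Step 3 — Series combination: Z_total = R + C = 470 - j6.329e+04 Ω = 6.329e+04∠-89.6° Ω.
Step 4 — Power factor: PF = cos(φ) = Re(Z)/|Z| = 470/6.329e+04 = 0.007426.
Step 5 — Type: Im(Z) = -6.329e+04 ⇒ leading (phase φ = -89.6°).

PF = 0.007426 (leading, φ = -89.6°)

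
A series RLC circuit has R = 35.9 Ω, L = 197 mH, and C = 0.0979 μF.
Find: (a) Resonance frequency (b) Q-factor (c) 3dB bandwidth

Step 1 — Resonance condition Im(Z)=0 gives ω₀ = 1/√(LC).
Step 2 — ω₀ = 1/√(0.197·9.79e-08) = 7201 rad/s.
Step 3 — f₀ = ω₀/(2π) = 1146 Hz.
Step 4 — Series Q: Q = ω₀L/R = 7201·0.197/35.9 = 39.51.
Step 5 — 3dB bandwidth: Δω = ω₀/Q = 182.2 rad/s; BW = Δω/(2π) = 29 Hz.

(a) f₀ = 1146 Hz  (b) Q = 39.51  (c) BW = 29 Hz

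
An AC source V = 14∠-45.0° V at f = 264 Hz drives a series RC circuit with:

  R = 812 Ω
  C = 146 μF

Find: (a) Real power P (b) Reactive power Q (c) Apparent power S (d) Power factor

Step 1 — Angular frequency: ω = 2π·f = 2π·264 = 1659 rad/s.
Step 2 — Component impedances:
  R: Z = R = 812 Ω
  C: Z = 1/(jωC) = -j/(ω·C) = 0 - j4.129 Ω
Step 3 — Series combination: Z_total = R + C = 812 - j4.129 Ω = 812∠-0.3° Ω.
Step 4 — Source phasor: V = 14∠-45.0° V = 9.899 - j9.899 V.
Step 5 — Current: I = V / Z = 0.01225 - j0.01213 A = 0.01724∠-44.7° A.
Step 6 — Complex power: S = V·I* = 0.2414 - j0.001227 VA.
Step 7 — Real power: P = Re(S) = 0.2414 W.
Step 8 — Reactive power: Q = Im(S) = -0.001227 VAR.
Step 9 — Apparent power: |S| = 0.2414 VA.
Step 10 — Power factor: PF = P/|S| = 1 (leading).

(a) P = 0.2414 W  (b) Q = -0.001227 VAR  (c) S = 0.2414 VA  (d) PF = 1 (leading)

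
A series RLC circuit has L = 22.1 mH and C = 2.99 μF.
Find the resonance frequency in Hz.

Step 1 — Resonance condition Im(Z)=0 gives ω₀ = 1/√(LC).
Step 2 — ω₀ = 1/√(0.0221·2.99e-06) = 3890 rad/s.
Step 3 — f₀ = ω₀/(2π) = 619.1 Hz.

f₀ = 619.1 Hz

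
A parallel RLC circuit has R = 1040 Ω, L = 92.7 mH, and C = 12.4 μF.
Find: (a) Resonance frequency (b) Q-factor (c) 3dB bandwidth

Step 1 — Resonance: ω₀ = 1/√(LC) = 1/√(0.0927·1.24e-05) = 932.7 rad/s.
Step 2 — f₀ = ω₀/(2π) = 148.4 Hz.
Step 3 — Parallel Q: Q = R/(ω₀L) = 1040/(932.7·0.0927) = 12.03.
Step 4 — Bandwidth: Δω = ω₀/Q = 77.54 rad/s; BW = Δω/(2π) = 12.34 Hz.

(a) f₀ = 148.4 Hz  (b) Q = 12.03  (c) BW = 12.34 Hz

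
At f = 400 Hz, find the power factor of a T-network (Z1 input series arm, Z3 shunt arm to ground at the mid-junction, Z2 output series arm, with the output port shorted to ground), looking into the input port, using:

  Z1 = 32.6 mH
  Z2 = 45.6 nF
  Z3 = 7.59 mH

Step 1 — Angular frequency: ω = 2π·f = 2π·400 = 2513 rad/s.
Step 2 — Component impedances:
  Z1: Z = jωL = j·2513·0.0326 = 0 + j81.93 Ω
  Z2: Z = 1/(jωC) = -j/(ω·C) = 0 - j8726 Ω
  Z3: Z = jωL = j·2513·0.00759 = 0 + j19.08 Ω
Step 3 — With the output port shorted to ground, the output series arm Z2 runs from the junction to ground; the shunt arm Z3 also runs from the junction to ground. They appear in parallel: Z3 || Z2 = 0 + j19.12 Ω.
Step 4 — Series with input arm Z1: Z_in = Z1 + (Z3 || Z2) = 0 + j101.1 Ω = 101.1∠90.0° Ω.
Step 5 — Power factor: PF = cos(φ) = Re(Z)/|Z| = 0/101.1 = 0.
Step 6 — Type: Im(Z) = 101.1 ⇒ lagging (phase φ = 90.0°).

PF = 0 (lagging, φ = 90.0°)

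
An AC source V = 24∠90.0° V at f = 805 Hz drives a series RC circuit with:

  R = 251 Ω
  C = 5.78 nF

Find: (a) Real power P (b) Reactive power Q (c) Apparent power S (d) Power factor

Step 1 — Angular frequency: ω = 2π·f = 2π·805 = 5058 rad/s.
Step 2 — Component impedances:
  R: Z = R = 251 Ω
  C: Z = 1/(jωC) = -j/(ω·C) = 0 - j3.421e+04 Ω
Step 3 — Series combination: Z_total = R + C = 251 - j3.421e+04 Ω = 3.421e+04∠-89.6° Ω.
Step 4 — Source phasor: V = 24∠90.0° V = 0 + j24 V.
Step 5 — Current: I = V / Z = -0.0007016 + j5.148e-06 A = 0.0007016∠179.6° A.
Step 6 — Complex power: S = V·I* = 0.0001236 - j0.01684 VA.
Step 7 — Real power: P = Re(S) = 0.0001236 W.
Step 8 — Reactive power: Q = Im(S) = -0.01684 VAR.
Step 9 — Apparent power: |S| = 0.01684 VA.
Step 10 — Power factor: PF = P/|S| = 0.007338 (leading).

(a) P = 0.0001236 W  (b) Q = -0.01684 VAR  (c) S = 0.01684 VA  (d) PF = 0.007338 (leading)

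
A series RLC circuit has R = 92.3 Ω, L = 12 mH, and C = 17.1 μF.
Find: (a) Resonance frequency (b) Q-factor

Step 1 — Resonance condition Im(Z)=0 gives ω₀ = 1/√(LC).
Step 2 — ω₀ = 1/√(0.012·1.71e-05) = 2208 rad/s.
Step 3 — f₀ = ω₀/(2π) = 351.3 Hz.
Step 4 — Series Q: Q = ω₀L/R = 2208·0.012/92.3 = 0.287.

(a) f₀ = 351.3 Hz  (b) Q = 0.287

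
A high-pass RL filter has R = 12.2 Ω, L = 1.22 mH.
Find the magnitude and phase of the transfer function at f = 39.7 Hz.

Step 1 — Angular frequency: ω = 2π·39.7 = 249.4 rad/s.
Step 2 — Transfer function: H(jω) = jωL/(R + jωL).
Step 3 — Numerator jωL = j·0.3043; denominator R + jωL = 12.2 + j0.3043.
Step 4 — H = 0.0006218 + j0.02493.
Step 5 — Magnitude: |H| = 0.02494 (-32.1 dB); phase: φ = 88.6°.

|H| = 0.02494 (-32.1 dB), φ = 88.6°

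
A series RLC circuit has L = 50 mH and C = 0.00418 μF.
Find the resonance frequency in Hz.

Step 1 — Resonance condition Im(Z)=0 gives ω₀ = 1/√(LC).
Step 2 — ω₀ = 1/√(0.05·4.18e-09) = 6.917e+04 rad/s.
Step 3 — f₀ = ω₀/(2π) = 1.101e+04 Hz.

f₀ = 1.101e+04 Hz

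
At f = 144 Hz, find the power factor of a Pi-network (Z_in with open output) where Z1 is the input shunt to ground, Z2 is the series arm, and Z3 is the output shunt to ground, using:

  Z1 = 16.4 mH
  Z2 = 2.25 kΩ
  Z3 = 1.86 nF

Step 1 — Angular frequency: ω = 2π·f = 2π·144 = 904.8 rad/s.
Step 2 — Component impedances:
  Z1: Z = jωL = j·904.8·0.0164 = 0 + j14.84 Ω
  Z2: Z = R = 2250 Ω
  Z3: Z = 1/(jωC) = -j/(ω·C) = 0 - j5.942e+05 Ω
Step 3 — With open output, the series arm Z2 and the output shunt Z3 appear in series to ground: Z2 + Z3 = 2250 - j5.942e+05 Ω.
Step 4 — Parallel with input shunt Z1: Z_in = Z1 || (Z2 + Z3) = 1.403e-06 + j14.84 Ω = 14.84∠90.0° Ω.
Step 5 — Power factor: PF = cos(φ) = Re(Z)/|Z| = 1.4031e-06/14.839 = 9.455e-08.
Step 6 — Type: Im(Z) = 14.84 ⇒ lagging (phase φ = 90.0°).

PF = 9.455e-08 (lagging, φ = 90.0°)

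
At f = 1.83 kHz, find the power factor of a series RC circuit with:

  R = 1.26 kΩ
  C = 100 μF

Step 1 — Angular frequency: ω = 2π·f = 2π·1830 = 1.15e+04 rad/s.
Step 2 — Component impedances:
  R: Z = R = 1260 Ω
  C: Z = 1/(jωC) = -j/(ω·C) = 0 - j0.8697 Ω
Step 3 — Series combination: Z_total = R + C = 1260 - j0.8697 Ω = 1260∠-0.0° Ω.
Step 4 — Power factor: PF = cos(φ) = Re(Z)/|Z| = 1260/1260 = 1.
Step 5 — Type: Im(Z) = -0.8697 ⇒ leading (phase φ = -0.0°).

PF = 1 (leading, φ = -0.0°)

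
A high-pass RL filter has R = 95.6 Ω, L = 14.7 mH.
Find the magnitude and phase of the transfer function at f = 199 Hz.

Step 1 — Angular frequency: ω = 2π·199 = 1250 rad/s.
Step 2 — Transfer function: H(jω) = jωL/(R + jωL).
Step 3 — Numerator jωL = j·18.38; denominator R + jωL = 95.6 + j18.38.
Step 4 — H = 0.03565 + j0.1854.
Step 5 — Magnitude: |H| = 0.1888 (-14.5 dB); phase: φ = 79.1°.

|H| = 0.1888 (-14.5 dB), φ = 79.1°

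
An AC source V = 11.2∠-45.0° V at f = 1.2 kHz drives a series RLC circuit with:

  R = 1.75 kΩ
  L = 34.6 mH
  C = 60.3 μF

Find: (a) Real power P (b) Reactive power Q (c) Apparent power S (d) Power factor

Step 1 — Angular frequency: ω = 2π·f = 2π·1200 = 7540 rad/s.
Step 2 — Component impedances:
  R: Z = R = 1750 Ω
  L: Z = jωL = j·7540·0.0346 = 0 + j260.9 Ω
  C: Z = 1/(jωC) = -j/(ω·C) = 0 - j2.199 Ω
Step 3 — Series combination: Z_total = R + L + C = 1750 + j258.7 Ω = 1769∠8.4° Ω.
Step 4 — Source phasor: V = 11.2∠-45.0° V = 7.92 - j7.92 V.
Step 5 — Current: I = V / Z = 0.003774 - j0.005083 A = 0.006331∠-53.4° A.
Step 6 — Complex power: S = V·I* = 0.07015 + j0.01037 VA.
Step 7 — Real power: P = Re(S) = 0.07015 W.
Step 8 — Reactive power: Q = Im(S) = 0.01037 VAR.
Step 9 — Apparent power: |S| = 0.07091 VA.
Step 10 — Power factor: PF = P/|S| = 0.9893 (lagging).

(a) P = 0.07015 W  (b) Q = 0.01037 VAR  (c) S = 0.07091 VA  (d) PF = 0.9893 (lagging)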